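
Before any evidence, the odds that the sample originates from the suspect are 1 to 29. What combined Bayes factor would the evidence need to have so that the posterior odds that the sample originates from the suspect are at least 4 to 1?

Prior odds = 1/29.
Target odds = 4.
Required Bayes factor = 4 ÷ (1/29) = 116.

116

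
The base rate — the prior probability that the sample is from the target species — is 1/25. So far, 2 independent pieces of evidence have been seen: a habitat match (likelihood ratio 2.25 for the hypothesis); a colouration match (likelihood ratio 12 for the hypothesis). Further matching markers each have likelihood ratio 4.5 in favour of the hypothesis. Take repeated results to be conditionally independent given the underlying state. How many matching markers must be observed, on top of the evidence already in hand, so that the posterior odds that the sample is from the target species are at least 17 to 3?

Prior odds = 0.04/0.96 = 1/24.
Combined Bayes factor of the evidence already in hand = 2.25 × 12 = 27.
Odds after that evidence = (1/24) × 27 = 1.125.
Target odds = 17/3.
Need 4.5ⁿ ≥ 17/3 ÷ 1.125 = 136/27.
4.5¹ = 4.5 falls short of 136/27 but 4.5² = 20.25 reaches it, so n = 2.

2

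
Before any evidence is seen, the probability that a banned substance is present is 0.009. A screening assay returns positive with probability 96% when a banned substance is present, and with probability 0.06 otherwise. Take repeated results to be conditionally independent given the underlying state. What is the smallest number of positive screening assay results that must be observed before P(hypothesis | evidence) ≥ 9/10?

3

Prior odds = 0.009/0.991 = 9/991.
Likelihood ratio of a positive result = 0.96/0.06 = 16.
Target odds: 0.9 ÷ 0.1 = 9.
Require 16ⁿ ≥ 9 ÷ (9/991) = 991.
16² = 256 falls short of 991 but 16³ = 4096 reaches it, so n = 3.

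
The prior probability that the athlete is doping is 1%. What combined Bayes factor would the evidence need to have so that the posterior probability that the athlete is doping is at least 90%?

891

Prior odds = 0.01/0.99 = 1/99.
Target odds = 0.9/0.1 = 9.
Required Bayes factor = 9 ÷ (1/99) = 891.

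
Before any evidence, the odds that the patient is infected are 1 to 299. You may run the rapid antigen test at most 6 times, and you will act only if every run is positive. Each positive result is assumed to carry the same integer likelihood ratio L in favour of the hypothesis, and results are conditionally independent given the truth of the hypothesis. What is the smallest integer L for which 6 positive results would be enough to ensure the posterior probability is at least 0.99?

6

Prior odds = 1/299.
Target odds = 0.99/0.01 = 99.
Need L⁶ ≥ 99 ÷ (1/299) = 29601.
5⁶ = 15625 < 29601 ≤ 46656 = 6⁶, so L = 6.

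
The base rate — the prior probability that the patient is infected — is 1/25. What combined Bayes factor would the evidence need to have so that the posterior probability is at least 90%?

216

Prior odds = 0.04/0.96 = 1/24.
Target odds = 0.9/0.1 = 9.
Required Bayes factor = 9 ÷ (1/24) = 216.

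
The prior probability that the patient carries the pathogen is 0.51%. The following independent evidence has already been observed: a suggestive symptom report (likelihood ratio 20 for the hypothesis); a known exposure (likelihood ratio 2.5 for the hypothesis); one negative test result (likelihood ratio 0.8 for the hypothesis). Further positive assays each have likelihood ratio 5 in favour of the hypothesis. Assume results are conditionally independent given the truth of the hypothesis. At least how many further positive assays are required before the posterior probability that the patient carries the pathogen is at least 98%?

4

Prior odds = 0.0051/0.9949 = 51/9949.
Combined Bayes factor of the evidence already in hand = 20 × 2.5 × 0.8 = 40.
Odds after that evidence = (51/9949) × 40 = 2040/9949.
Target odds = 0.98/0.02 = 49.
Need 5ⁿ ≥ 49 ÷ (2040/9949) = 487501/2040.
5³ = 125 falls short of 487501/2040 but 5⁴ = 625 reaches it, so n = 4.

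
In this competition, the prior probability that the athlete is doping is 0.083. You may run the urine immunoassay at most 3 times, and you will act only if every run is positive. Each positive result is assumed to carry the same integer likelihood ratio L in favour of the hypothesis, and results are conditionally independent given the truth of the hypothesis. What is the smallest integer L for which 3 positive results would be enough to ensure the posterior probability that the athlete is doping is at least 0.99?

Prior odds = 0.083/0.917 = 83/917.
Target odds = 0.99/0.01 = 99.
Need L³ ≥ 99 ÷ (83/917) = 90783/83.
10³ = 1000 < 90783/83 ≤ 1331 = 11³, so L = 11.

11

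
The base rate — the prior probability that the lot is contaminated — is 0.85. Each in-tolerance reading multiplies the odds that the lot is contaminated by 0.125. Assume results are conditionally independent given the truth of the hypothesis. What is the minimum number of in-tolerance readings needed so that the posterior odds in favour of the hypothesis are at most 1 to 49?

Prior odds = 0.85/0.15 = 17/3.
Likelihood ratio per in-tolerance reading = 0.125.
Target odds = 1/49.
Require 0.125ⁿ ≤ 1/49 ÷ (17/3) = 3/833.
0.125² = 0.015625 is still above 3/833 but 0.125³ = 0.001953125 is at or below it, so n = 3.

3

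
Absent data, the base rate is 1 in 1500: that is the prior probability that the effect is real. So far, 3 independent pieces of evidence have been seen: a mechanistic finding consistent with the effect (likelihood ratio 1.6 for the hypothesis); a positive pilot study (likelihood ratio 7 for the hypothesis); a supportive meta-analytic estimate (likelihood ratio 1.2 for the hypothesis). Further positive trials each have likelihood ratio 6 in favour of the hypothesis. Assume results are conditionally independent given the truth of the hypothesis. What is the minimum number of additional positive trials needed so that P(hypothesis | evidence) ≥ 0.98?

Prior odds = (1/1500)/(1499/1500) = 1/1499.
Combined Bayes factor of the evidence already in hand = 1.6 × 7 × 1.2 = 13.44.
Odds after that evidence = (1/1499) × 13.44 = 336/37475.
Target odds = 0.98/0.02 = 49.
Need 6ⁿ ≥ 49 ÷ (336/37475) = 262325/48.
6⁴ = 1296 falls short of 262325/48 but 6⁵ = 7776 reaches it, so n = 5.

5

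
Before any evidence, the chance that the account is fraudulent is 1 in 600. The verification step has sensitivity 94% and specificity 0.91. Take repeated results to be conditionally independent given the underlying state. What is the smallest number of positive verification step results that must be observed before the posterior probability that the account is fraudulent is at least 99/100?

Prior odds = (1/600)/(599/600) = 1/599.
False-positive rate = 1 − 0.91 = 0.09; likelihood ratio of a positive = 0.94/0.09 = 94/9.
Target posterior odds = 0.99/0.01 = 99.
Need (1/599) × (94/9)ⁿ ≥ 99, i.e. (94/9)ⁿ ≥ 59301.
(94/9)⁴ = 78074896/6561 falls short of 59301 but (94/9)⁵ ≈124287 reaches it, so n = 5.

5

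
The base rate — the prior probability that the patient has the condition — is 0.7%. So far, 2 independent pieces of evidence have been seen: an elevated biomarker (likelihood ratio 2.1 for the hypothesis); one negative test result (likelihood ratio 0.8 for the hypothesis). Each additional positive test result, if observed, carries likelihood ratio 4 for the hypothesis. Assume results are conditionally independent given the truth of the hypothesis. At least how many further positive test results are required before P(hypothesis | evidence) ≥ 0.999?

Prior odds = 0.007/0.993 = 7/993.
Combined Bayes factor of the evidence already in hand = 2.1 × 0.8 = 1.68.
Odds after that evidence = (7/993) × 1.68 = 98/8275.
Target odds = 0.999/0.001 = 999.
Need 4ⁿ ≥ 999 ÷ (98/8275) = 8266725/98.
4⁸ = 65536 falls short of 8266725/98 but 4⁹ = 262144 reaches it, so n = 9.

9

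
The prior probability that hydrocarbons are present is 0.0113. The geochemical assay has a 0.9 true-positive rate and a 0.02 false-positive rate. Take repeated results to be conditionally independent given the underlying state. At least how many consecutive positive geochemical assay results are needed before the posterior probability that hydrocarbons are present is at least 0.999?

Prior odds: 0.0113 ÷ 0.9887 = 113/9887.
Likelihood ratio of a positive result = 0.9/0.02 = 45.
Target posterior odds = 0.999/0.001 = 999.
Require 45ⁿ ≥ 999 ÷ (113/9887) = 9877113/113.
45² = 2025 falls short of 9877113/113 but 45³ = 91125 reaches it, so n = 3.

3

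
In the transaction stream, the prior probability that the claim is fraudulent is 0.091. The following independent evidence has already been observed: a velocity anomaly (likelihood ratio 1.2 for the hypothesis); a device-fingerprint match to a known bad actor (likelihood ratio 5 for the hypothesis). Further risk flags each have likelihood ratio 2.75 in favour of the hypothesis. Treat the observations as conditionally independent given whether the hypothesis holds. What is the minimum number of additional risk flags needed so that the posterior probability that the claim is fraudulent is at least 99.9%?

Prior odds = 0.091/0.909 = 91/909.
Combined Bayes factor of the evidence already in hand = 1.2 × 5 = 6.
Odds after that evidence = (91/909) × 6 = 182/303.
Target odds = 0.999/0.001 = 999.
Need 2.75ⁿ ≥ 999 ÷ (182/303) = 302697/182.
2.75⁷ = 19487171/16384 falls short of 302697/182 but 2.75⁸ = 214358881/65536 reaches it, so n = 8.

8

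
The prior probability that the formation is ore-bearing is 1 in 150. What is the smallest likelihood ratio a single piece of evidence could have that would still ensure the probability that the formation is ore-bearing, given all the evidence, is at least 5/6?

745

Prior odds = (1/150)/(149/150) = 1/149.
Target odds = (5/6)/(1/6) = 5.
Required Bayes factor = 5 ÷ (1/149) = 745.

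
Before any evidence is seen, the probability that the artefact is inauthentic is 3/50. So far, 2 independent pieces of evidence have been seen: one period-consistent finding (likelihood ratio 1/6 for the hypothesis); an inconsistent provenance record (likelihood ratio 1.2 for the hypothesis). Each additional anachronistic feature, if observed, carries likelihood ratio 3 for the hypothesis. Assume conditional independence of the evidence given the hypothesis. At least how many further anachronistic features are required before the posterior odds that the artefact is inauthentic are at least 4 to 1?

Prior odds = 0.06/0.94 = 3/47.
Combined Bayes factor of the evidence already in hand = (1/6) × 1.2 = 0.2.
Odds after that evidence = (3/47) × 0.2 = 3/235.
Target odds = 4.
Need 3ⁿ ≥ 4 ÷ (3/235) = 940/3.
3⁵ = 243 falls short of 940/3 but 3⁶ = 729 reaches it, so n = 6.

6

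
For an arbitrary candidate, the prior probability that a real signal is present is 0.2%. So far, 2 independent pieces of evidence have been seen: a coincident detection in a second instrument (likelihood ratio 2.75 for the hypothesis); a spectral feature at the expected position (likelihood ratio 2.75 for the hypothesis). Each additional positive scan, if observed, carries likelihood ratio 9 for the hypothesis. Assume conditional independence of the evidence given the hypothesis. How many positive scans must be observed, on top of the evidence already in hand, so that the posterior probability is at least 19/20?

Prior odds = 0.002/0.998 = 1/499.
Combined Bayes factor of the evidence already in hand = 2.75 × 2.75 = 7.5625.
Odds after that evidence = (1/499) × 7.5625 = 121/7984.
Target odds = 0.95/0.05 = 19.
Need 9ⁿ ≥ 19 ÷ (121/7984) = 151696/121.
9³ = 729 falls short of 151696/121 but 9⁴ = 6561 reaches it, so n = 4.

4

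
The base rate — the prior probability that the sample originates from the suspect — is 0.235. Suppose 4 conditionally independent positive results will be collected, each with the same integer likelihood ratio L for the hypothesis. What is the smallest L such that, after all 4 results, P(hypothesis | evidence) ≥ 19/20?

Prior odds = 0.235/0.765 = 47/153.
Target odds = 0.95/0.05 = 19.
Need L⁴ ≥ 19 ÷ (47/153) = 2907/47.
2⁴ = 16 < 2907/47 ≤ 81 = 3⁴, so L = 3.

3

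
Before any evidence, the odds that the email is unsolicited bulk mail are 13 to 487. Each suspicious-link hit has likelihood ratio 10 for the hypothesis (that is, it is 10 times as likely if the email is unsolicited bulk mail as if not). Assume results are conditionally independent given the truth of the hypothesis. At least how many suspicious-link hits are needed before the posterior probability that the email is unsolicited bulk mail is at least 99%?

4

Prior odds = 13/487.
Likelihood ratio per suspicious-link hit = 10.
Target posterior odds = 0.99/0.01 = 99.
Need (13/487) × 10ⁿ ≥ 99, i.e. 10ⁿ ≥ 48213/13.
10³ = 1000 falls short of 48213/13 but 10⁴ = 10000 reaches it, so n = 4.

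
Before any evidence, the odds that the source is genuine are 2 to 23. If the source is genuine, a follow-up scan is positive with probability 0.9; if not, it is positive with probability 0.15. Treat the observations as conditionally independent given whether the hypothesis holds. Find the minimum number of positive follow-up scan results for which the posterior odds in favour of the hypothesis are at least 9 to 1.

3

Prior odds = 2/23.
Likelihood ratio of a positive = 0.9/0.15 = 6.
Target odds = 9.
Need (2/23) × 6ⁿ ≥ 9, i.e. 6ⁿ ≥ 103.5.
6² = 36 falls short of 103.5 but 6³ = 216 reaches it, so n = 3.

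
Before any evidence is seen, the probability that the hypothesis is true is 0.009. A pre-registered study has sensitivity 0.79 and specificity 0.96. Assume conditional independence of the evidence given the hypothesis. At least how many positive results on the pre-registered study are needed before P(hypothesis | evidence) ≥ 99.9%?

Prior odds = 0.009/0.991 = 9/991.
False-positive rate = 1 − 0.96 = 0.04; likelihood ratio of a positive = 0.79/0.04 = 19.75.
Target posterior odds = 0.999/0.001 = 999.
Need (9/991) × 19.75ⁿ ≥ 999, i.e. 19.75ⁿ ≥ 110001.
19.75³ = 7703.734375 falls short of 110001 but 19.75⁴ = 38950081/256 reaches it, so n = 4.

4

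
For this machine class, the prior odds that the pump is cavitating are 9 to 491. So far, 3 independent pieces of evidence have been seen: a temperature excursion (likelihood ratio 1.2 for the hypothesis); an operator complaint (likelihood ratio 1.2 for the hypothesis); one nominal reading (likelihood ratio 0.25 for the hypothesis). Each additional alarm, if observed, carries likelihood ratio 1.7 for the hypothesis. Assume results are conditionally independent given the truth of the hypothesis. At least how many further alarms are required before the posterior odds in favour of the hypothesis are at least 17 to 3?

Prior odds = 9/491.
Combined Bayes factor of the evidence already in hand = 1.2 × 1.2 × 0.25 = 0.36.
Odds after that evidence = (9/491) × 0.36 = 81/12275.
Target odds = 17/3.
Need 1.7ⁿ ≥ 17/3 ÷ (81/12275) = 208675/243.
1.7¹² ≈582.622 falls short of 208675/243 but 1.7¹³ ≈990.458 reaches it, so n = 13.

13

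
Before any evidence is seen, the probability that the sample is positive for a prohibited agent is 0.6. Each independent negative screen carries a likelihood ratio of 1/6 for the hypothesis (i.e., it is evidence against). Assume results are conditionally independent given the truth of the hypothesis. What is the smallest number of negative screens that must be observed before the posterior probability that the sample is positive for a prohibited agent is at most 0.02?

Prior odds = 0.6/0.4 = 1.5.
Likelihood ratio per negative screen = 1/6.
Target odds: 0.02 ÷ 0.98 = 1/49.
Require (1/6)ⁿ ≤ 1/49 ÷ 1.5 = 2/147.
(1/6)² = 1/36 is still above 2/147 but (1/6)³ = 1/216 is at or below it, so n = 3.

3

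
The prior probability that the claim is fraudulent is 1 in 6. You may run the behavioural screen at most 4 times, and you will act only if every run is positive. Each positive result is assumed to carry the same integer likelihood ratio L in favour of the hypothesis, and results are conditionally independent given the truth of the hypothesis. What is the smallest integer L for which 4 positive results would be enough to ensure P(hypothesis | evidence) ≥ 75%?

Prior odds = (1/6)/(5/6) = 0.2.
Target odds = 0.75/0.25 = 3.
Need L⁴ ≥ 3 ÷ 0.2 = 15.
1⁴ = 1 < 15 ≤ 16 = 2⁴, so L = 2.

2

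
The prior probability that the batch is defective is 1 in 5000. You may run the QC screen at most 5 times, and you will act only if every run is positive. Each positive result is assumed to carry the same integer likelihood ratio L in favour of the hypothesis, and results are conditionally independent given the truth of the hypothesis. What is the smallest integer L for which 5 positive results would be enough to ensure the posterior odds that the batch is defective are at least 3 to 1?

7

Prior odds = 0.0002/0.9998 = 1/4999.
Target odds = 3.
Need L⁵ ≥ 3 ÷ (1/4999) = 14997.
6⁵ = 7776 < 14997 ≤ 16807 = 7⁵, so L = 7.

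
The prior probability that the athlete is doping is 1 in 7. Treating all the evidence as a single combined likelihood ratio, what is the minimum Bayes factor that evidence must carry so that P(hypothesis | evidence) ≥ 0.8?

24

Prior odds = (1/7)/(6/7) = 1/6.
Target odds = 0.8/0.2 = 4.
Required Bayes factor = 4 ÷ (1/6) = 24.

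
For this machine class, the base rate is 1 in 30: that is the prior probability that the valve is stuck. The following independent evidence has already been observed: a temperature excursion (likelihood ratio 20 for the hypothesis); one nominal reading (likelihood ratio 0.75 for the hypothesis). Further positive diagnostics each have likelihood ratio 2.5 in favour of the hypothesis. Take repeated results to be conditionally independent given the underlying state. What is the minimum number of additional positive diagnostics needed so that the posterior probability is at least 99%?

6

Prior odds = (1/30)/(29/30) = 1/29.
Combined Bayes factor of the evidence already in hand = 20 × 0.75 = 15.
Odds after that evidence = (1/29) × 15 = 15/29.
Target odds = 0.99/0.01 = 99.
Need 2.5ⁿ ≥ 99 ÷ (15/29) = 191.4.
2.5⁵ = 97.65625 falls short of 191.4 but 2.5⁶ = 244.140625 reaches it, so n = 6.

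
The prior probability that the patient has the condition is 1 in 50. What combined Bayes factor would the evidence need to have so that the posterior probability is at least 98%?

Prior odds = 0.02/0.98 = 1/49.
Target odds = 0.98/0.02 = 49.
Required Bayes factor = 49 ÷ (1/49) = 2401.

2401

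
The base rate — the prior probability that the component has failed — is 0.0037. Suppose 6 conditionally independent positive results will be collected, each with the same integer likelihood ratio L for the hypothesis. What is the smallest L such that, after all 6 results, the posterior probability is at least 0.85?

Prior odds = 0.0037/0.9963 = 37/9963.
Target odds = 0.85/0.15 = 17/3.
Need L⁶ ≥ 17/3 ÷ (37/9963) = 56457/37.
3⁶ = 729 < 56457/37 ≤ 4096 = 4⁶, so L = 4.

4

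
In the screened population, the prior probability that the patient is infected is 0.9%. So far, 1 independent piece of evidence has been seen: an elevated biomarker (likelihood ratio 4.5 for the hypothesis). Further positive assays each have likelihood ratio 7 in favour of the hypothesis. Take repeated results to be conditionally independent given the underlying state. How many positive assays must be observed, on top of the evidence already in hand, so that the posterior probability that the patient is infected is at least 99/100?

5

Prior odds = 0.009/0.991 = 9/991.
Bayes factor of the evidence already in hand = 4.5.
Odds after that evidence = (9/991) × 4.5 = 81/1982.
Target odds = 0.99/0.01 = 99.
Need 7ⁿ ≥ 99 ÷ (81/1982) = 21802/9.
7⁴ = 2401 falls short of 21802/9 but 7⁵ = 16807 reaches it, so n = 5.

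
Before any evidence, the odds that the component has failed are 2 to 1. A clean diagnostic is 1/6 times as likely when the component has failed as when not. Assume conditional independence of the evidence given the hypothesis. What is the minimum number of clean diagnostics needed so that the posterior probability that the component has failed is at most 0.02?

Prior odds = 2.
Likelihood ratio per clean diagnostic = 1/6.
Target odds: 0.02 ÷ 0.98 = 1/49.
Need 2 × (1/6)ⁿ ≤ 1/49, i.e. (1/6)ⁿ ≤ 1/98.
(1/6)² = 1/36 is still above 1/98 but (1/6)³ = 1/216 is at or below it, so n = 3.

3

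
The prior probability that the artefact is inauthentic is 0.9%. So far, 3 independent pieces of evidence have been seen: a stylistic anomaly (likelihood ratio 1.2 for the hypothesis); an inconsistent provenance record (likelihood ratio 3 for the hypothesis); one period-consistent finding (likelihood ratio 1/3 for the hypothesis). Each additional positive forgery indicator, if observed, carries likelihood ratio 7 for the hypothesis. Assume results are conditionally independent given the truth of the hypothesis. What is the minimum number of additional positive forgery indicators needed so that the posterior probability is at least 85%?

Prior odds = 0.009/0.991 = 9/991.
Combined Bayes factor of the evidence already in hand = 1.2 × 3 × (1/3) = 1.2.
Odds after that evidence = (9/991) × 1.2 = 54/4955.
Target odds = 0.85/0.15 = 17/3.
Need 7ⁿ ≥ 17/3 ÷ (54/4955) = 84235/162.
7³ = 343 falls short of 84235/162 but 7⁴ = 2401 reaches it, so n = 4.

4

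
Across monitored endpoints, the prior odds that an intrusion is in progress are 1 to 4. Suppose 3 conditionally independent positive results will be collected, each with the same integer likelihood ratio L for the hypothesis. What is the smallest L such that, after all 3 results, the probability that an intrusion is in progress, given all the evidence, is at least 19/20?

Prior odds = 0.25.
Target odds = 0.95/0.05 = 19.
Need L³ ≥ 19 ÷ 0.25 = 76.
4³ = 64 < 76 ≤ 125 = 5³, so L = 5.

5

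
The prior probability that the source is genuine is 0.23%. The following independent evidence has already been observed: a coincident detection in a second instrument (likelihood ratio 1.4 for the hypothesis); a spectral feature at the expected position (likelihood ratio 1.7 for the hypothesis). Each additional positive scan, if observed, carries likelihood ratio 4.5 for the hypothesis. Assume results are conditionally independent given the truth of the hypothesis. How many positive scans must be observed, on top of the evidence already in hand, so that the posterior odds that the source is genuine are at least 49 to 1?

Prior odds = 0.0023/0.9977 = 23/9977.
Combined Bayes factor of the evidence already in hand = 1.4 × 1.7 = 2.38.
Odds after that evidence = (23/9977) × 2.38 = 2737/498850.
Target odds = 49.
Need 4.5ⁿ ≥ 49 ÷ (2737/498850) = 3491950/391.
4.5⁶ = 8303.765625 falls short of 3491950/391 but 4.5⁷ = 4782969/128 reaches it, so n = 7.

7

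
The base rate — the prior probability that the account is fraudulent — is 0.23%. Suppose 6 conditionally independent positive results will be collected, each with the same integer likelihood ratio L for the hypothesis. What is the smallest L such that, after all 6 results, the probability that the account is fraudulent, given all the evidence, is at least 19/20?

5

Prior odds = 0.0023/0.9977 = 23/9977.
Target odds = 0.95/0.05 = 19.
Need L⁶ ≥ 19 ÷ (23/9977) = 189563/23.
4⁶ = 4096 < 189563/23 ≤ 15625 = 5⁶, so L = 5.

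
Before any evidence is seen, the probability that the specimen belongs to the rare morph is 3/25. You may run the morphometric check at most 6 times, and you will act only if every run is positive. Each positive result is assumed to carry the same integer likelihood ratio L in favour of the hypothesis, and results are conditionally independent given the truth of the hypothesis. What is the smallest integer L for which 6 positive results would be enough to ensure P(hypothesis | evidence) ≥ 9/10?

Prior odds = 0.12/0.88 = 3/22.
Target odds = 0.9/0.1 = 9.
Need L⁶ ≥ 9 ÷ (3/22) = 66.
2⁶ = 64 < 66 ≤ 729 = 3⁶, so L = 3.

3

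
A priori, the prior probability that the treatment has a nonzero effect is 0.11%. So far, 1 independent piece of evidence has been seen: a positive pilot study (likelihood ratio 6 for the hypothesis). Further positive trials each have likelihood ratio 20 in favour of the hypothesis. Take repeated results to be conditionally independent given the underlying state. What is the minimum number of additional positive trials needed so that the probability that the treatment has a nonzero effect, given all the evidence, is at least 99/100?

4

Prior odds = 0.0011/0.9989 = 11/9989.
Bayes factor of the evidence already in hand = 6.
Odds after that evidence = (11/9989) × 6 = 66/9989.
Target odds = 0.99/0.01 = 99.
Need 20ⁿ ≥ 99 ÷ (66/9989) = 14983.5.
20³ = 8000 falls short of 14983.5 but 20⁴ = 160000 reaches it, so n = 4.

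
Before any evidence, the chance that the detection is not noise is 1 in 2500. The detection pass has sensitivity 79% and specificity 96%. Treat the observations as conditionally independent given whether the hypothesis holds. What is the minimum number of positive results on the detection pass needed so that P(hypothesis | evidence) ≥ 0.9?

Prior odds: 0.0004 ÷ 0.9996 = 1/2499.
False-positive rate = 1 − 0.96 = 0.04; likelihood ratio of a positive = 0.79/0.04 = 19.75.
Target posterior odds = 0.9/0.1 = 9.
Require 19.75ⁿ ≥ 9 ÷ (1/2499) = 22491.
19.75³ = 7703.734375 falls short of 22491 but 19.75⁴ = 38950081/256 reaches it, so n = 4.

4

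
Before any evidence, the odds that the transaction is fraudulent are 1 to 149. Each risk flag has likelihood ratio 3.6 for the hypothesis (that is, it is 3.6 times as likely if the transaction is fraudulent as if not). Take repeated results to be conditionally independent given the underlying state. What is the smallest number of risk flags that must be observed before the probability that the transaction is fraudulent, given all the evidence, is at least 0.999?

10

Prior odds = 1/149.
Likelihood ratio per risk flag = 3.6.
Target odds: 0.999 ÷ 0.001 = 999.
Need (1/149) × 3.6ⁿ ≥ 999, i.e. 3.6ⁿ ≥ 148851.
3.6⁹ ≈101560 falls short of 148851 but 3.6¹⁰ ≈365616 reaches it, so n = 10.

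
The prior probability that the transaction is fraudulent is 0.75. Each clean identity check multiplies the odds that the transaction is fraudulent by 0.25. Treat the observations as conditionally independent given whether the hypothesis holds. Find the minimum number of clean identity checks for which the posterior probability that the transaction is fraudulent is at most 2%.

Prior odds = 0.75/0.25 = 3.
Likelihood ratio per clean identity check = 0.25.
Target odds: 0.02 ÷ 0.98 = 1/49.
Need 3 × 0.25ⁿ ≤ 1/49, i.e. 0.25ⁿ ≤ 1/147.
0.25³ = 0.015625 is still above 1/147 but 0.25⁴ = 0.00390625 is at or below it, so n = 4.

4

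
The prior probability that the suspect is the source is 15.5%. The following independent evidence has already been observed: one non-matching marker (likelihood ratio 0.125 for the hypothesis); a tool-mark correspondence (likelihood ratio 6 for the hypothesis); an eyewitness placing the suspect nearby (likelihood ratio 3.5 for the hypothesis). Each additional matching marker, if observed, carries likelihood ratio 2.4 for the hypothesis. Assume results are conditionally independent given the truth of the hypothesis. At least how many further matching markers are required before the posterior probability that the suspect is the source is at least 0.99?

7

Prior odds = 0.155/0.845 = 31/169.
Combined Bayes factor of the evidence already in hand = 0.125 × 6 × 3.5 = 2.625.
Odds after that evidence = (31/169) × 2.625 = 651/1352.
Target odds = 0.99/0.01 = 99.
Need 2.4ⁿ ≥ 99 ÷ (651/1352) = 44616/217.
2.4⁶ = 2985984/15625 falls short of 44616/217 but 2.4⁷ = 35831808/78125 reaches it, so n = 7.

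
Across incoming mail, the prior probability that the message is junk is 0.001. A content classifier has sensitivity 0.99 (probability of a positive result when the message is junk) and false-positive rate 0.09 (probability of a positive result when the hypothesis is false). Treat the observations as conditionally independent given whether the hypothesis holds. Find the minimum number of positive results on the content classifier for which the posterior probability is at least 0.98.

Prior odds: 0.001 ÷ 0.999 = 1/999.
Likelihood ratio of a positive result = 0.99/0.09 = 11.
Target odds: 0.98 ÷ 0.02 = 49.
Require 11ⁿ ≥ 49 ÷ (1/999) = 48951.
11⁴ = 14641 falls short of 48951 but 11⁵ = 161051 reaches it, so n = 5.

5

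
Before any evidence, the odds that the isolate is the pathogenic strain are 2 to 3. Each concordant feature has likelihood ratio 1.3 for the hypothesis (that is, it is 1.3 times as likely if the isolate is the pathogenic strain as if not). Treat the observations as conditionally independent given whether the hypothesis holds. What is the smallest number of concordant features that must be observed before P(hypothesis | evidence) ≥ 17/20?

Prior odds = 2/3.
Likelihood ratio per concordant feature = 1.3.
Target posterior odds = 0.85/0.15 = 17/3.
Need (2/3) × 1.3ⁿ ≥ 17/3, i.e. 1.3ⁿ ≥ 8.5.
1.3⁸ = 815730721/100000000 falls short of 8.5 but 1.3⁹ ≈10.6045 reaches it, so n = 9.

9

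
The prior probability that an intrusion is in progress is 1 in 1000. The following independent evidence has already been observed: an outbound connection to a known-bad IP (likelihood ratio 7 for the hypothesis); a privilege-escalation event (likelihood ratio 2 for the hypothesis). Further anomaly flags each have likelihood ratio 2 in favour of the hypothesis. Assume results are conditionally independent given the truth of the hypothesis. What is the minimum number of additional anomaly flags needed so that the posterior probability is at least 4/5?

Prior odds = 0.001/0.999 = 1/999.
Combined Bayes factor of the evidence already in hand = 7 × 2 = 14.
Odds after that evidence = (1/999) × 14 = 14/999.
Target odds = 0.8/0.2 = 4.
Need 2ⁿ ≥ 4 ÷ (14/999) = 1998/7.
2⁸ = 256 falls short of 1998/7 but 2⁹ = 512 reaches it, so n = 9.

9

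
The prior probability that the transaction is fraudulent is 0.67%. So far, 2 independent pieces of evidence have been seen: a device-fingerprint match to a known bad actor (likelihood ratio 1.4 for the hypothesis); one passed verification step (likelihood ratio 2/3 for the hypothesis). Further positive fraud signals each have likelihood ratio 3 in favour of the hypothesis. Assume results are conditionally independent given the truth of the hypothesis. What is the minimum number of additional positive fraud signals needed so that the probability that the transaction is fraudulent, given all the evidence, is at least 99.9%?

11

Prior odds = 0.0067/0.9933 = 67/9933.
Combined Bayes factor of the evidence already in hand = 1.4 × (2/3) = 14/15.
Odds after that evidence = (67/9933) × 14/15 = 134/21285.
Target odds = 0.999/0.001 = 999.
Need 3ⁿ ≥ 999 ÷ (134/21285) = 21263715/134.
3¹⁰ = 59049 falls short of 21263715/134 but 3¹¹ = 177147 reaches it, so n = 11.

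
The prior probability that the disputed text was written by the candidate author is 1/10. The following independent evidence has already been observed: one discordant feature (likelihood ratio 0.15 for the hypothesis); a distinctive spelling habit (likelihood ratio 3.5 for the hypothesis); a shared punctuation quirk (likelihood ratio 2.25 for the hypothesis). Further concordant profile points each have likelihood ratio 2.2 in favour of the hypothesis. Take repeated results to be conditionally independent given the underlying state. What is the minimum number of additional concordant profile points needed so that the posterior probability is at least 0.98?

Prior odds = 0.1/0.9 = 1/9.
Combined Bayes factor of the evidence already in hand = 0.15 × 3.5 × 2.25 = 1.18125.
Odds after that evidence = (1/9) × 1.18125 = 0.13125.
Target odds = 0.98/0.02 = 49.
Need 2.2ⁿ ≥ 49 ÷ 0.13125 = 1120/3.
2.2⁷ = 19487171/78125 falls short of 1120/3 but 2.2⁸ = 214358881/390625 reaches it, so n = 8.

8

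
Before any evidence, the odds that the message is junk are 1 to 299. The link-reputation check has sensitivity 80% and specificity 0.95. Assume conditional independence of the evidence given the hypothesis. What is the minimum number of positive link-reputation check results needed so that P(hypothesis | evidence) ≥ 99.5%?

Prior odds = 1/299.
False-positive rate = 1 − 0.95 = 0.05; likelihood ratio of a positive = 0.8/0.05 = 16.
Target posterior odds = 0.995/0.005 = 199.
Require 16ⁿ ≥ 199 ÷ (1/299) = 59501.
16³ = 4096 falls short of 59501 but 16⁴ = 65536 reaches it, so n = 4.

4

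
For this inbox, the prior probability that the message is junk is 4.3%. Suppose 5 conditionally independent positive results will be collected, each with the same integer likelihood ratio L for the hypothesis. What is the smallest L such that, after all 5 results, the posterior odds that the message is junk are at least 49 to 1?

5

Prior odds = 0.043/0.957 = 43/957.
Target odds = 49.
Need L⁵ ≥ 49 ÷ (43/957) = 46893/43.
4⁵ = 1024 < 46893/43 ≤ 3125 = 5⁵, so L = 5.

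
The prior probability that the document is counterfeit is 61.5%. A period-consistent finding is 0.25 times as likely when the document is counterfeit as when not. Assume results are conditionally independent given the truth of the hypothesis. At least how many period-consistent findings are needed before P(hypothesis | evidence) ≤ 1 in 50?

Prior odds = 0.615/0.385 = 123/77.
Likelihood ratio per period-consistent finding = 0.25.
Target odds: 0.02 ÷ 0.98 = 1/49.
Need (123/77) × 0.25ⁿ ≤ 1/49, i.e. 0.25ⁿ ≤ 11/861.
0.25³ = 0.015625 is still above 11/861 but 0.25⁴ = 0.00390625 is at or below it, so n = 4.

4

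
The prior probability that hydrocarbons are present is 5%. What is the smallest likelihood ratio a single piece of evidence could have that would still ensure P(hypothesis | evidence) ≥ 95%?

Prior odds = 0.05/0.95 = 1/19.
Target odds = 0.95/0.05 = 19.
Required Bayes factor = 19 ÷ (1/19) = 361.

361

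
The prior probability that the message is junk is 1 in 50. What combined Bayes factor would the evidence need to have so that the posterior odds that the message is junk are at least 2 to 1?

Prior odds = 0.02/0.98 = 1/49.
Target odds = 2.
Required Bayes factor = 2 ÷ (1/49) = 98.

98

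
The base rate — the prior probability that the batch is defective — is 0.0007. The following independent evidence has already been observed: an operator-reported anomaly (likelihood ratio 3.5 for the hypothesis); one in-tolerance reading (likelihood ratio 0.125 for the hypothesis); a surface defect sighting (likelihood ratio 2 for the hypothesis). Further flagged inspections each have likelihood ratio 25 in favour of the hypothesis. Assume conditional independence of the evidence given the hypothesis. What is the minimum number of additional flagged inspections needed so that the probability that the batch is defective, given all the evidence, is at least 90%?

3

Prior odds = 0.0007/0.9993 = 7/9993.
Combined Bayes factor of the evidence already in hand = 3.5 × 0.125 × 2 = 0.875.
Odds after that evidence = (7/9993) × 0.875 = 49/79944.
Target odds = 0.9/0.1 = 9.
Need 25ⁿ ≥ 9 ÷ (49/79944) = 719496/49.
25² = 625 falls short of 719496/49 but 25³ = 15625 reaches it, so n = 3.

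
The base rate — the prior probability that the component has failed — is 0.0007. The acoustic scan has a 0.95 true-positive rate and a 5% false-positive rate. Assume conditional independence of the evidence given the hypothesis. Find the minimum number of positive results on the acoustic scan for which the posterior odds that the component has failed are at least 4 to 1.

3

Prior odds = 0.0007/0.9993 = 7/9993.
Likelihood ratio of a positive result = 0.95/0.05 = 19.
Target odds = 4.
Require 19ⁿ ≥ 4 ÷ (7/9993) = 39972/7.
19² = 361 falls short of 39972/7 but 19³ = 6859 reaches it, so n = 3.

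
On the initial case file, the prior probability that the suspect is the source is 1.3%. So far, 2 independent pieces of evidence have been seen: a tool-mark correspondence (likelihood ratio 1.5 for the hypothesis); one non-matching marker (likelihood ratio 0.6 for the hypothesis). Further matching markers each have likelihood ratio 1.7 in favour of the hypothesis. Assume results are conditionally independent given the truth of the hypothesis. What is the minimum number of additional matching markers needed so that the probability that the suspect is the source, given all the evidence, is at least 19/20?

14

Prior odds = 0.013/0.987 = 13/987.
Combined Bayes factor of the evidence already in hand = 1.5 × 0.6 = 0.9.
Odds after that evidence = (13/987) × 0.9 = 39/3290.
Target odds = 0.95/0.05 = 19.
Need 1.7ⁿ ≥ 19 ÷ (39/3290) = 62510/39.
1.7¹³ ≈990.458 falls short of 62510/39 but 1.7¹⁴ ≈1683.78 reaches it, so n = 14.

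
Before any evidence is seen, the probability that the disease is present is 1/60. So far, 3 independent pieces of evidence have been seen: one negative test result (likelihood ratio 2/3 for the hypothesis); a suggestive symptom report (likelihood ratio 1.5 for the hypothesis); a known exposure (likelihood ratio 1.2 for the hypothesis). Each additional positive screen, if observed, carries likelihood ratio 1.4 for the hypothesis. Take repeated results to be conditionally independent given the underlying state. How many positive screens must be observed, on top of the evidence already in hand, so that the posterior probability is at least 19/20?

21

Prior odds = (1/60)/(59/60) = 1/59.
Combined Bayes factor of the evidence already in hand = (2/3) × 1.5 × 1.2 = 1.2.
Odds after that evidence = (1/59) × 1.2 = 6/295.
Target odds = 0.95/0.05 = 19.
Need 1.4ⁿ ≥ 19 ÷ (6/295) = 5605/6.
1.4²⁰ ≈836.683 falls short of 5605/6 but 1.4²¹ ≈1171.36 reaches it, so n = 21.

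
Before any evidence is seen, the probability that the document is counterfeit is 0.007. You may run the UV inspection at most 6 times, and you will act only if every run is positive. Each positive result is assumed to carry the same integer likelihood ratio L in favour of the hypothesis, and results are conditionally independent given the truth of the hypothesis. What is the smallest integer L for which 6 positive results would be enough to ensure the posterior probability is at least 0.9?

Prior odds = 0.007/0.993 = 7/993.
Target odds = 0.9/0.1 = 9.
Need L⁶ ≥ 9 ÷ (7/993) = 8937/7.
3⁶ = 729 < 8937/7 ≤ 4096 = 4⁶, so L = 4.

4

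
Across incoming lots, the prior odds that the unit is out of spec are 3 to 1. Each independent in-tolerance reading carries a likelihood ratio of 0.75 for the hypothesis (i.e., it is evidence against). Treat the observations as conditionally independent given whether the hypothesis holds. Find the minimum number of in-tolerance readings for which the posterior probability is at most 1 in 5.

9

Prior odds = 3.
Likelihood ratio per in-tolerance reading = 0.75.
Target posterior odds = 0.2/0.8 = 0.25.
Need 3 × 0.75ⁿ ≤ 0.25, i.e. 0.75ⁿ ≤ 1/12.
0.75⁸ = 6561/65536 is still above 1/12 but 0.75⁹ = 19683/262144 is at or below it, so n = 9.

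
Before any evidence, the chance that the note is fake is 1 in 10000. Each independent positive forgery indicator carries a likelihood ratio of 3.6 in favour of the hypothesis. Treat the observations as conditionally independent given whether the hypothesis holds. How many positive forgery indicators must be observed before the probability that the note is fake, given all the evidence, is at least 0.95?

10

Prior odds = 0.0001/0.9999 = 1/9999.
Likelihood ratio per positive forgery indicator = 3.6.
Target posterior odds = 0.95/0.05 = 19.
Require 3.6ⁿ ≥ 19 ÷ (1/9999) = 189981.
3.6⁹ ≈101560 falls short of 189981 but 3.6¹⁰ ≈365616 reaches it, so n = 10.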